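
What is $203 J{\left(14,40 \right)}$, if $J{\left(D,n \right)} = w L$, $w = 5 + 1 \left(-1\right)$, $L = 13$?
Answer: $10556$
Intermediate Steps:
$w = 4$ ($w = 5 - 1 = 4$)
$J{\left(D,n \right)} = 52$ ($J{\left(D,n \right)} = 4 \cdot 13 = 52$)
$203 J{\left(14,40 \right)} = 203 \cdot 52 = 10556$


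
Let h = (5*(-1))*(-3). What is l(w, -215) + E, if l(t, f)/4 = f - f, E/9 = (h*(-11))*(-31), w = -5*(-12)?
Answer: 46035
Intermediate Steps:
w = 60
h = 15 (h = -5*(-3) = 15)
E = 46035 (E = 9*((15*(-11))*(-31)) = 9*(-165*(-31)) = 9*5115 = 46035)
l(t, f) = 0 (l(t, f) = 4*(f - f) = 4*0 = 0)
l(w, -215) + E = 0 + 46035 = 46035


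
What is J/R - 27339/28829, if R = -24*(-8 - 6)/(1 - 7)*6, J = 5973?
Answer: -60460507/3228848 ≈ -18.725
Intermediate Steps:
R = -336 (R = -(-336)/(-6)*6 = -(-336)*(-1)/6*6 = -24*7/3*6 = -56*6 = -336)
J/R - 27339/28829 = 5973/(-336) - 27339/28829 = 5973*(-1/336) - 27339*1/28829 = -1991/112 - 27339/28829 = -60460507/3228848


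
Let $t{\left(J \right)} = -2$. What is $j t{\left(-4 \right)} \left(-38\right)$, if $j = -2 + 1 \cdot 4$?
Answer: $152$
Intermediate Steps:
$j = 2$ ($j = -2 + 4 = 2$)
$j t{\left(-4 \right)} \left(-38\right) = 2 \left(-2\right) \left(-38\right) = \left(-4\right) \left(-38\right) = 152$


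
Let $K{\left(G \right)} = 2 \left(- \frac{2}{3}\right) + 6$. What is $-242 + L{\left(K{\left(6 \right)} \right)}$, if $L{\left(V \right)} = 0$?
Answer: $-242$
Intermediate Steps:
$K{\left(G \right)} = \frac{14}{3}$ ($K{\left(G \right)} = 2 \left(\left(-2\right) \frac{1}{3}\right) + 6 = 2 \left(- \frac{2}{3}\right) + 6 = - \frac{4}{3} + 6 = \frac{14}{3}$)
$-242 + L{\left(K{\left(6 \right)} \right)} = -242 + 0 = -242$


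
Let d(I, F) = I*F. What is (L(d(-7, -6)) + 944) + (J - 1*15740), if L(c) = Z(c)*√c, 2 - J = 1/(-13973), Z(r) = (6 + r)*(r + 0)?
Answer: -206716561/13973 + 2016*√42 ≈ -1728.8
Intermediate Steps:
Z(r) = r*(6 + r) (Z(r) = (6 + r)*r = r*(6 + r))
d(I, F) = F*I
J = 27947/13973 (J = 2 - 1/(-13973) = 2 - 1*(-1/13973) = 2 + 1/13973 = 27947/13973 ≈ 2.0001)
L(c) = c^(3/2)*(6 + c) (L(c) = (c*(6 + c))*√c = c^(3/2)*(6 + c))
(L(d(-7, -6)) + 944) + (J - 1*15740) = ((-6*(-7))^(3/2)*(6 - 6*(-7)) + 944) + (27947/13973 - 1*15740) = (42^(3/2)*(6 + 42) + 944) + (27947/13973 - 15740) = ((42*√42)*48 + 944) - 219907073/13973 = (2016*√42 + 944) - 219907073/13973 = (944 + 2016*√42) - 219907073/13973 = -206716561/13973 + 2016*√42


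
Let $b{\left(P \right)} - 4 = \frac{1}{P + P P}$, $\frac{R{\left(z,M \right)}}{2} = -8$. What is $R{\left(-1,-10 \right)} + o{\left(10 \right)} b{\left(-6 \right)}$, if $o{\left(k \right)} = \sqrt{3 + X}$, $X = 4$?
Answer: $-16 + \frac{121 \sqrt{7}}{30} \approx -5.3288$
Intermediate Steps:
$o{\left(k \right)} = \sqrt{7}$ ($o{\left(k \right)} = \sqrt{3 + 4} = \sqrt{7}$)
$R{\left(z,M \right)} = -16$ ($R{\left(z,M \right)} = 2 \left(-8\right) = -16$)
$b{\left(P \right)} = 4 + \frac{1}{P + P^{2}}$ ($b{\left(P \right)} = 4 + \frac{1}{P + P P} = 4 + \frac{1}{P + P^{2}}$)
$R{\left(-1,-10 \right)} + o{\left(10 \right)} b{\left(-6 \right)} = -16 + \sqrt{7} \frac{1 + 4 \left(-6\right) + 4 \left(-6\right)^{2}}{\left(-6\right) \left(1 - 6\right)} = -16 + \sqrt{7} \left(- \frac{1 - 24 + 4 \cdot 36}{6 \left(-5\right)}\right) = -16 + \sqrt{7} \left(\left(- \frac{1}{6}\right) \left(- \frac{1}{5}\right) \left(1 - 24 + 144\right)\right) = -16 + \sqrt{7} \left(\left(- \frac{1}{6}\right) \left(- \frac{1}{5}\right) 121\right) = -16 + \sqrt{7} \cdot \frac{121}{30} = -16 + \frac{121 \sqrt{7}}{30}$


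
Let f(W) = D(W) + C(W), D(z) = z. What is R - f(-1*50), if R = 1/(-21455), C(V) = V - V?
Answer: 1072749/21455 ≈ 50.000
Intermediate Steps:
C(V) = 0
f(W) = W (f(W) = W + 0 = W)
R = -1/21455 ≈ -4.6609e-5
R - f(-1*50) = -1/21455 - (-1)*50 = -1/21455 - 1*(-50) = -1/21455 + 50 = 1072749/21455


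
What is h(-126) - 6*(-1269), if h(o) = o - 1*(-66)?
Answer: 7554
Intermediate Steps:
h(o) = 66 + o (h(o) = o + 66 = 66 + o)
h(-126) - 6*(-1269) = (66 - 126) - 6*(-1269) = -60 - 1*(-7614) = -60 + 7614 = 7554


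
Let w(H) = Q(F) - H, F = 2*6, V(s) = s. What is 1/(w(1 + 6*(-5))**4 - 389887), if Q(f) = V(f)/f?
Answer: 1/420113 ≈ 2.3803e-6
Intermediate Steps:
F = 12
Q(f) = 1 (Q(f) = f/f = 1)
w(H) = 1 - H
1/(w(1 + 6*(-5))**4 - 389887) = 1/((1 - (1 + 6*(-5)))**4 - 389887) = 1/((1 - (1 - 30))**4 - 389887) = 1/((1 - 1*(-29))**4 - 389887) = 1/((1 + 29)**4 - 389887) = 1/(30**4 - 389887) = 1/(810000 - 389887) = 1/420113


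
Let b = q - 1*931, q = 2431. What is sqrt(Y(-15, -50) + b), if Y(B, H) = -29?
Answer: sqrt(1471) ≈ 38.354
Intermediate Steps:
b = 1500 (b = 2431 - 1*931 = 2431 - 931 = 1500)
sqrt(Y(-15, -50) + b) = sqrt(-29 + 1500) = sqrt(1471)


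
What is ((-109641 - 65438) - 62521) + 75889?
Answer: -161711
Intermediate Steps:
((-109641 - 65438) - 62521) + 75889 = (-175079 - 62521) + 75889 = -237600 + 75889 = -161711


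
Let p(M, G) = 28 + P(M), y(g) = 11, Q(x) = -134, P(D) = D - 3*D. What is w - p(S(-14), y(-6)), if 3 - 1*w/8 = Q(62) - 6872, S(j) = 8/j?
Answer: 392300/7 ≈ 56043.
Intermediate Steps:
P(D) = -2*D
w = 56072 (w = 24 - 8*(-134 - 6872) = 24 - 8*(-7006) = 24 + 56048 = 56072)
p(M, G) = 28 - 2*M
w - p(S(-14), y(-6)) = 56072 - (28 - 16/(-14)) = 56072 - (28 - 16*(-1)/14) = 56072 - (28 - 2*(-4/7)) = 56072 - (28 + 8/7) = 56072 - 1*204/7 = 56072 - 204/7 = 392300/7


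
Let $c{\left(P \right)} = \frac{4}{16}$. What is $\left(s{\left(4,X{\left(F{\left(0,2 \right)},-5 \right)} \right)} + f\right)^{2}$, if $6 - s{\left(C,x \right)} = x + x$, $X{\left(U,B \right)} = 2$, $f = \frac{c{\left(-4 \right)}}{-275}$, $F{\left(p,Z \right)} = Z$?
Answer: $\frac{4835601}{1210000} \approx 3.9964$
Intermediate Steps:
$c{\left(P \right)} = \frac{1}{4}$ ($c{\left(P \right)} = 4 \cdot \frac{1}{16} = \frac{1}{4}$)
$f = - \frac{1}{1100}$ ($f = \frac{1}{4 \left(-275\right)} = \frac{1}{4} \left(- \frac{1}{275}\right) = - \frac{1}{1100} \approx -0.00090909$)
$s{\left(C,x \right)} = 6 - 2 x$ ($s{\left(C,x \right)} = 6 - \left(x + x\right) = 6 - 2 x$)
$\left(s{\left(4,X{\left(F{\left(0,2 \right)},-5 \right)} \right)} + f\right)^{2} = \left(\left(6 - 4\right) - \frac{1}{1100}\right)^{2} = \left(2 - \frac{1}{1100}\right)^{2} = \left(\frac{2199}{1100}\right)^{2} = \frac{4835601}{1210000}$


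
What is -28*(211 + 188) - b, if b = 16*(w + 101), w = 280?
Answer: -17268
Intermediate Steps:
b = 6096 (b = 16*(280 + 101) = 16*381 = 6096)
-28*(211 + 188) - b = -28*(211 + 188) - 1*6096 = -28*399 - 6096 = -11172 - 6096 = -17268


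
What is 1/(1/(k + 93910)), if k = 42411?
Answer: 136321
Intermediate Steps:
1/(1/(k + 93910)) = 1/(1/(42411 + 93910)) = 1/(1/136321) = 136321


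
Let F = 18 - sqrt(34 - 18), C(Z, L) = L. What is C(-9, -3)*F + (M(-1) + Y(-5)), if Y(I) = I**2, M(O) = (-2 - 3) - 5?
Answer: -27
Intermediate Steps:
M(O) = -10 (M(O) = -5 - 5 = -10)
F = 14 (F = 18 - sqrt(16) = 18 - 1*4 = 18 - 4 = 14)
C(-9, -3)*F + (M(-1) + Y(-5)) = -3*14 + (-10 + (-5)**2) = -42 + (-10 + 25) = -42 + 15 = -27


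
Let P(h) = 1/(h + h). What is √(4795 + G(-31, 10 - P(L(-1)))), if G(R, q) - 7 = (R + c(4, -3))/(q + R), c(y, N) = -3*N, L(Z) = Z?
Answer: √8073966/41 ≈ 69.304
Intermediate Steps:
P(h) = 1/(2*h)
G(R, q) = 7 + (9 + R)/(R + q) (G(R, q) = 7 + (R - 3*(-3))/(q + R) = 7 + (R + 9)/(R + q) = 7 + (9 + R)/(R + q))
√(4795 + G(-31, 10 - P(L(-1)))) = √(4795 + (9 + 7*(10 - 1/(2*(-1))) + 8*(-31))/(-31 + (10 - 1/(2*(-1))))) = √(4795 + (9 + 7*(10 - (-1)/2) - 248)/(-31 + (10 - (-1)/2))) = √(4795 + (9 + 7*(10 - 1*(-½)) - 248)/(-31 + (10 - 1*(-½)))) = √(4795 + (9 + 7*(10 + ½) - 248)/(-31 + (10 + ½))) = √(4795 + (9 + 7*(21/2) - 248)/(-31 + 21/2)) = √(4795 + (9 + 147/2 - 248)/(-41/2)) = √(4795 - 2/41*(-331/2)) = √(4795 + 331/41) = √(196926/41) = √8073966/41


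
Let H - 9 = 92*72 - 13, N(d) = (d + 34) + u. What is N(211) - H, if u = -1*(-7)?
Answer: -6368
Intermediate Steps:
u = 7
N(d) = 41 + d (N(d) = (d + 34) + 7 = (34 + d) + 7 = 41 + d)
H = 6620 (H = 9 + (92*72 - 13) = 9 + (6624 - 13) = 9 + 6611 = 6620)
N(211) - H = (41 + 211) - 1*6620 = 252 - 6620 = -6368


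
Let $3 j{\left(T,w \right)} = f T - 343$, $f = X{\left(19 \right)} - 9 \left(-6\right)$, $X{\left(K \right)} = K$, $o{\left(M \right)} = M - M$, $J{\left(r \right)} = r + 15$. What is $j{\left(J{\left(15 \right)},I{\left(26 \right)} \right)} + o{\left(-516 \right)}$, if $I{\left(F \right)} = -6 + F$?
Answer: $\frac{1847}{3} \approx 615.67$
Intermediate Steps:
$J{\left(r \right)} = 15 + r$
$o{\left(M \right)} = 0$
$f = 73$ ($f = 19 - 9 \left(-6\right) = 19 - -54 = 19 + 54 = 73$)
$j{\left(T,w \right)} = - \frac{343}{3} + \frac{73 T}{3}$ ($j{\left(T,w \right)} = \frac{73 T - 343}{3} = \frac{-343 + 73 T}{3} = - \frac{343}{3} + \frac{73 T}{3}$)
$j{\left(J{\left(15 \right)},I{\left(26 \right)} \right)} + o{\left(-516 \right)} = \left(- \frac{343}{3} + \frac{73 \left(15 + 15\right)}{3}\right) + 0 = \left(- \frac{343}{3} + \frac{73}{3} \cdot 30\right) + 0 = \left(- \frac{343}{3} + 730\right) + 0 = \frac{1847}{3} + 0 = \frac{1847}{3}$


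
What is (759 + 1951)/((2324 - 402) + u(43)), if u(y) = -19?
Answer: 2710/1903 ≈ 1.4241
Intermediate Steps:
(759 + 1951)/((2324 - 402) + u(43)) = (759 + 1951)/((2324 - 402) - 19) = 2710/(1922 - 19) = 2710/1903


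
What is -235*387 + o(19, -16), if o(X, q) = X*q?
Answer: -91249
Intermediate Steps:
-235*387 + o(19, -16) = -235*387 + 19*(-16) = -90945 - 304 = -91249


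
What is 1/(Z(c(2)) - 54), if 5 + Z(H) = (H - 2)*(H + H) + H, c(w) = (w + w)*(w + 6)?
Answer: 1/1893 ≈ 0.00052826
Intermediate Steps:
c(w) = 2*w*(6 + w) (c(w) = (2*w)*(6 + w) = 2*w*(6 + w))
Z(H) = -5 + H + 2*H*(-2 + H) (Z(H) = -5 + ((H - 2)*(H + H) + H) = -5 + ((-2 + H)*(2*H) + H) = -5 + (2*H*(-2 + H) + H) = -5 + (H + 2*H*(-2 + H)) = -5 + H + 2*H*(-2 + H))
1/(Z(c(2)) - 54) = 1/((-5 - 6*2*(6 + 2) + 2*(2*2*(6 + 2))²) - 54) = 1/((-5 - 6*2*8 + 2*(2*2*8)²) - 54) = 1/((-5 - 3*32 + 2*32²) - 54) = 1/((-5 - 96 + 2*1024) - 54) = 1/((-5 - 96 + 2048) - 54) = 1/(1947 - 54) = 1/1893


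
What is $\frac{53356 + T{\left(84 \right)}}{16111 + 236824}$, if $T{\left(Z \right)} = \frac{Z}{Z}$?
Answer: $\frac{53357}{252935} \approx 0.21095$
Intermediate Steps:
$T{\left(Z \right)} = 1$
$\frac{53356 + T{\left(84 \right)}}{16111 + 236824} = \frac{53356 + 1}{16111 + 236824} = \frac{53357}{252935}$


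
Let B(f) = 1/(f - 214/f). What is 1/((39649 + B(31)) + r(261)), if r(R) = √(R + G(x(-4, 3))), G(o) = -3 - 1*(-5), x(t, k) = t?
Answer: 22124521998/877215944095189 - 558009*√263/877215944095189 ≈ 2.5211e-5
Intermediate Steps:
G(o) = 2 (G(o) = -3 + 5 = 2)
r(R) = √(2 + R) (r(R) = √(R + 2) = √(2 + R))
1/((39649 + B(31)) + r(261)) = 1/((39649 + 31/(-214 + 31²)) + √(2 + 261)) = 1/((39649 + 31/(-214 + 961)) + √263) = 1/((39649 + 31/747) + √263) = 1/(29617834/747 + √263)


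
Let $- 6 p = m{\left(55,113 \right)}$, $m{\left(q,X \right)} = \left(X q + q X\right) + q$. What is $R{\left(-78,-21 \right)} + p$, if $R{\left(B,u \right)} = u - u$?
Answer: $- \frac{12485}{6} \approx -2080.8$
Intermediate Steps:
$m{\left(q,X \right)} = q + 2 X q$ ($m{\left(q,X \right)} = \left(X q + X q\right) + q = 2 X q + q = q + 2 X q$)
$R{\left(B,u \right)} = 0$
$p = - \frac{12485}{6}$ ($p = - \frac{55 \left(1 + 2 \cdot 113\right)}{6} = - \frac{55 \left(1 + 226\right)}{6} = - \frac{55 \cdot 227}{6} = \left(- \frac{1}{6}\right) 12485 = - \frac{12485}{6} \approx -2080.8$)
$R{\left(-78,-21 \right)} + p = 0 - \frac{12485}{6} = - \frac{12485}{6}$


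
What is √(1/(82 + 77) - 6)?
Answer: I*√151527/159 ≈ 2.4482*I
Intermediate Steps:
√(1/(82 + 77) - 6) = √(1/159 - 6) = √(-953/159) = I*√151527/159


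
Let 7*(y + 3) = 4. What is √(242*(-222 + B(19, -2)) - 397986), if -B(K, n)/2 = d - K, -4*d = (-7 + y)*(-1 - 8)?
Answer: 2*I*√5295017/7 ≈ 657.45*I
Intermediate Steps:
y = -17/7 (y = -3 + (⅐)*4 = -3 + 4/7 = -17/7 ≈ -2.4286)
d = -297/14 (d = -(-7 - 17/7)*(-1 - 8)/4 = -(-33)*(-9)/14 = -¼*594/7 = -297/14 ≈ -21.214)
B(K, n) = 297/7 + 2*K (B(K, n) = -2*(-297/14 - K) = 297/7 + 2*K)
√(242*(-222 + B(19, -2)) - 397986) = √(242*(-222 + (297/7 + 2*19)) - 397986) = √(242*(-222 + (297/7 + 38)) - 397986) = √(242*(-222 + 563/7) - 397986) = √(242*(-991/7) - 397986) = √(-239822/7 - 397986) = √(-3025724/7) = 2*I*√5295017/7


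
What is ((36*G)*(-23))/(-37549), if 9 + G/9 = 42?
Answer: 245916/37549 ≈ 6.5492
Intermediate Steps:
G = 297 (G = -81 + 9*42 = -81 + 378 = 297)
((36*G)*(-23))/(-37549) = ((36*297)*(-23))/(-37549) = (10692*(-23))*(-1/37549) = -245916*(-1/37549) = 245916/37549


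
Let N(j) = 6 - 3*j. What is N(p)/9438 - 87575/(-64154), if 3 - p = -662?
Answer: 4480324/3881317 ≈ 1.1543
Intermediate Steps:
p = 665 (p = 3 - 1*(-662) = 3 + 662 = 665)
N(p)/9438 - 87575/(-64154) = (6 - 3*665)/9438 - 87575/(-64154) = (6 - 1995)*(1/9438) - 87575*(-1/64154) = -1989*1/9438 + 87575/64154 = -51/242 + 87575/64154 = 4480324/3881317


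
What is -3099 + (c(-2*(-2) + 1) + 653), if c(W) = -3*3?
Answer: -2455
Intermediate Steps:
c(W) = -9
-3099 + (c(-2*(-2) + 1) + 653) = -3099 + (-9 + 653) = -3099 + 644 = -2455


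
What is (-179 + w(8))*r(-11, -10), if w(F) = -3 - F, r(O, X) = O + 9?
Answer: 380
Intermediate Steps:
r(O, X) = 9 + O
(-179 + w(8))*r(-11, -10) = (-179 + (-3 - 1*8))*(9 - 11) = (-179 + (-3 - 8))*(-2) = (-179 - 11)*(-2) = -190*(-2) = 380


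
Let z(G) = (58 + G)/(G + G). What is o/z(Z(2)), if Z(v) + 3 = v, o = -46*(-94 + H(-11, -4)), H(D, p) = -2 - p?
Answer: -8464/57 ≈ -148.49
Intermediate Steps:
o = 4232 (o = -46*(-94 + (-2 - 1*(-4))) = -46*(-94 + (-2 + 4)) = -46*(-94 + 2) = -46*(-92) = 4232)
Z(v) = -3 + v
z(G) = (58 + G)/(2*G) (z(G) = (58 + G)/((2*G)) = (58 + G)*(1/(2*G)) = (58 + G)/(2*G))
o/z(Z(2)) = 4232/(((58 + (-3 + 2))/(2*(-3 + 2)))) = 4232/(((½)*(58 - 1)/(-1))) = 4232/(((½)*(-1)*57)) = 4232/(-57/2) = 4232*(-2/57) = -8464/57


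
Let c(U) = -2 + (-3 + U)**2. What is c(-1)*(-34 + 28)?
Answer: -84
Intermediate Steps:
c(-1)*(-34 + 28) = (-2 + (-3 - 1)**2)*(-34 + 28) = (-2 + (-4)**2)*(-6) = (-2 + 16)*(-6) = 14*(-6) = -84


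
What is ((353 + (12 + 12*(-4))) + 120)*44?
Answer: 19228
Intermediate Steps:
((353 + (12 + 12*(-4))) + 120)*44 = ((353 + (12 - 48)) + 120)*44 = ((353 - 36) + 120)*44 = (317 + 120)*44 = 437*44 = 19228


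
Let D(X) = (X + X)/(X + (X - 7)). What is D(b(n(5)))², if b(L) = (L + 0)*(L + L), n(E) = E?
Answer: 10000/8649 ≈ 1.1562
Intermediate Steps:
b(L) = 2*L² (b(L) = L*(2*L) = 2*L²)
D(X) = 2*X/(-7 + 2*X) (D(X) = (2*X)/(X + (-7 + X)) = (2*X)/(-7 + 2*X) = 2*X/(-7 + 2*X))
D(b(n(5)))² = (2*(2*5²)/(-7 + 2*(2*5²)))² = (2*(2*25)/(-7 + 2*(2*25)))² = (2*50/(-7 + 2*50))² = (2*50/(-7 + 100))² = (2*50/93)² = (2*50*(1/93))² = (100/93)² = 10000/8649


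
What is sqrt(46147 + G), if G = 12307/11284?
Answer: sqrt(1528609355)/182 ≈ 214.82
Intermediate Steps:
G = 397/364 (G = 12307*(1/11284) = 397/364 ≈ 1.0907)
sqrt(46147 + G) = sqrt(46147 + 397/364) = sqrt(16797905/364) = sqrt(1528609355)/182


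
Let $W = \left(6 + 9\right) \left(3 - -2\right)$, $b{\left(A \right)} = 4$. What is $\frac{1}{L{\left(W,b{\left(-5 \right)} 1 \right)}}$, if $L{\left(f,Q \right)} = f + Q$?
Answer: $\frac{1}{79} \approx 0.012658$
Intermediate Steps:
$W = 75$ ($W = 15 \left(3 + 2\right) = 15 \cdot 5 = 75$)
$L{\left(f,Q \right)} = Q + f$
$\frac{1}{L{\left(W,b{\left(-5 \right)} 1 \right)}} = \frac{1}{4 \cdot 1 + 75} = \frac{1}{4 + 75} = \frac{1}{79}$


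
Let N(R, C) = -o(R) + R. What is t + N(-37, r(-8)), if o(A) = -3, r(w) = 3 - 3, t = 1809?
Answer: 1775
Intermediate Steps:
r(w) = 0
N(R, C) = 3 + R (N(R, C) = -1*(-3) + R = 3 + R)
t + N(-37, r(-8)) = 1809 + (3 - 37) = 1809 - 34 = 1775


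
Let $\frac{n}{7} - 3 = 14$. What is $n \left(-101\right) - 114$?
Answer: $-12133$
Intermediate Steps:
$n = 119$ ($n = 21 + 7 \cdot 14 = 21 + 98 = 119$)
$n \left(-101\right) - 114 = 119 \left(-101\right) - 114 = -12019 - 114 = -12133$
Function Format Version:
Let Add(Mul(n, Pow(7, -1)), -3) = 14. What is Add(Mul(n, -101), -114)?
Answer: -12133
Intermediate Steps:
n = 119 (n = Add(21, Mul(7, 14)) = Add(21, 98) = 119)
Add(Mul(n, -101), -114) = Add(Mul(119, -101), -114) = Add(-12019, -114) = -12133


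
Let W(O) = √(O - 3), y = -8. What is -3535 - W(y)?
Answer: -3535 - I*√11 ≈ -3535.0 - 3.3166*I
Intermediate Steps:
W(O) = √(-3 + O)
-3535 - W(y) = -3535 - √(-3 - 8) = -3535 - √(-11) = -3535 - I*√11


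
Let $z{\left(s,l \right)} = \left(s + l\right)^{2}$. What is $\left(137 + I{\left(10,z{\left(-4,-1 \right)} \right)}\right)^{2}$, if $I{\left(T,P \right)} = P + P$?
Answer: $34969$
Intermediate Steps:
$z{\left(s,l \right)} = \left(l + s\right)^{2}$
$I{\left(T,P \right)} = 2 P$
$\left(137 + I{\left(10,z{\left(-4,-1 \right)} \right)}\right)^{2} = \left(137 + 2 \left(-1 - 4\right)^{2}\right)^{2} = \left(137 + 2 \left(-5\right)^{2}\right)^{2} = \left(137 + 2 \cdot 25\right)^{2} = \left(137 + 50\right)^{2} = 187^{2} = 34969$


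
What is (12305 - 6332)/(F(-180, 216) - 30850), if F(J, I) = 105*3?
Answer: -5973/30535 ≈ -0.19561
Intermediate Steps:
F(J, I) = 315
(12305 - 6332)/(F(-180, 216) - 30850) = (12305 - 6332)/(315 - 30850) = 5973/(-30535) = 5973*(-1/30535) = -5973/30535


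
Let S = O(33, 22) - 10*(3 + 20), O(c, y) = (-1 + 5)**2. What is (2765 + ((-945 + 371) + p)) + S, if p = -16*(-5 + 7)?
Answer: 1945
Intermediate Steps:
O(c, y) = 16 (O(c, y) = 4**2 = 16)
S = -214 (S = 16 - 10*(3 + 20) = 16 - 10*23 = 16 - 1*230 = 16 - 230 = -214)
p = -32 (p = -16*2 = -32)
(2765 + ((-945 + 371) + p)) + S = (2765 + ((-945 + 371) - 32)) - 214 = (2765 + (-574 - 32)) - 214 = (2765 - 606) - 214 = 2159 - 214 = 1945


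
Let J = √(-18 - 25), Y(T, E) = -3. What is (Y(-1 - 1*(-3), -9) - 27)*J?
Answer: -30*I*√43 ≈ -196.72*I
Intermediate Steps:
J = I*√43 (J = √(-43) = I*√43 ≈ 6.5574*I)
(Y(-1 - 1*(-3), -9) - 27)*J = (-3 - 27)*(I*√43) = -30*I*√43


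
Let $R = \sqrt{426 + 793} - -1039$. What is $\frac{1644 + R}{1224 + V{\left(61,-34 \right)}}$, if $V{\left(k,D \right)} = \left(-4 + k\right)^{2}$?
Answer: $\frac{2683}{4473} + \frac{\sqrt{1219}}{4473} \approx 0.60763$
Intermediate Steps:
$R = 1039 + \sqrt{1219}$ ($R = \sqrt{1219} + 1039 = 1039 + \sqrt{1219} \approx 1073.9$)
$\frac{1644 + R}{1224 + V{\left(61,-34 \right)}} = \frac{1644 + \left(1039 + \sqrt{1219}\right)}{1224 + \left(-4 + 61\right)^{2}} = \frac{2683 + \sqrt{1219}}{1224 + 57^{2}} = \frac{2683 + \sqrt{1219}}{1224 + 3249} = \frac{2683 + \sqrt{1219}}{4473} = \left(2683 + \sqrt{1219}\right) \frac{1}{4473} = \frac{2683}{4473} + \frac{\sqrt{1219}}{4473}$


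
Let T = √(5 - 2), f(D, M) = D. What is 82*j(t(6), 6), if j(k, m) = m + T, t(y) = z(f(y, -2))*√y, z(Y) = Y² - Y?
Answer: 492 + 82*√3 ≈ 634.03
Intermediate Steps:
T = √3 ≈ 1.7320
t(y) = y^(3/2)*(-1 + y) (t(y) = (y*(-1 + y))*√y = y^(3/2)*(-1 + y))
j(k, m) = m + √3
82*j(t(6), 6) = 82*(6 + √3) = 492 + 82*√3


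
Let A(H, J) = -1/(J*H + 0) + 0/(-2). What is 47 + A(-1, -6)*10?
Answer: 136/3 ≈ 45.333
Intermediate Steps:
A(H, J) = -1/(H*J) (A(H, J) = -1/(H*J + 0) + 0*(-1/2) = -1/(H*J) + 0 = -1/(H*J))
47 + A(-1, -6)*10 = 47 - 1/(-1*(-6))*10 = 47 - 1*(-1)*(-1/6)*10 = 47 - 1/6*10 = 47 - 5/3 = 136/3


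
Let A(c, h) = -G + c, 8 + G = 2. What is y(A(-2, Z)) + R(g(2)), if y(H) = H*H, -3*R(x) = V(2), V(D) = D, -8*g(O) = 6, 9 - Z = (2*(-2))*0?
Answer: 46/3 ≈ 15.333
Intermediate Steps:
Z = 9 (Z = 9 - 2*(-2)*0 = 9 - (-4)*0 = 9 - 1*0 = 9 + 0 = 9)
g(O) = -¾ (g(O) = -⅛*6 = -¾)
R(x) = -⅔ (R(x) = -⅓*2 = -⅔)
G = -6 (G = -8 + 2 = -6)
A(c, h) = 6 + c (A(c, h) = -1*(-6) + c = 6 + c)
y(H) = H²
y(A(-2, Z)) + R(g(2)) = (6 - 2)² - ⅔ = 4² - ⅔ = 16 - ⅔ = 46/3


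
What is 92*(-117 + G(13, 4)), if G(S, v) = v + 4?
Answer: -10028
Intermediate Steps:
G(S, v) = 4 + v
92*(-117 + G(13, 4)) = 92*(-117 + (4 + 4)) = 92*(-117 + 8) = 92*(-109) = -10028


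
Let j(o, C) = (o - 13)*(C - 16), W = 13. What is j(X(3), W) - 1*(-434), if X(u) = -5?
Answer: 488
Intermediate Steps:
j(o, C) = (-16 + C)*(-13 + o) (j(o, C) = (-13 + o)*(-16 + C) = (-16 + C)*(-13 + o))
j(X(3), W) - 1*(-434) = (208 - 16*(-5) - 13*13 + 13*(-5)) - 1*(-434) = (208 + 80 - 169 - 65) + 434 = 54 + 434 = 488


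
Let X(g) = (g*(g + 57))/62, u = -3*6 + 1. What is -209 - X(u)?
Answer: -6139/31 ≈ -198.03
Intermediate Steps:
u = -17 (u = -18 + 1 = -17)
X(g) = g*(57 + g)/62 (X(g) = (g*(57 + g))*(1/62) = g*(57 + g)/62)
-209 - X(u) = -209 - (-17)*(57 - 17)/62 = -209 - (-17)*40/62 = -209 - 1*(-340/31) = -209 + 340/31 = -6139/31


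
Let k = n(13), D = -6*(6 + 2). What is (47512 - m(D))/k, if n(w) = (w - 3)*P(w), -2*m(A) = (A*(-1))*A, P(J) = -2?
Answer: -2318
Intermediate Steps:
D = -48 (D = -6*8 = -48)
m(A) = A**2/2 (m(A) = -A*(-1)*A/2 = -(-A)*A/2 = -(-1)*A**2/2 = A**2/2)
n(w) = 6 - 2*w (n(w) = (w - 3)*(-2) = (-3 + w)*(-2) = 6 - 2*w)
k = -20 (k = 6 - 2*13 = 6 - 26 = -20)
(47512 - m(D))/k = (47512 - (-48)**2/2)/(-20) = (47512 - 2304/2)*(-1/20) = (47512 - 1*1152)*(-1/20) = (47512 - 1152)*(-1/20) = 46360*(-1/20) = -2318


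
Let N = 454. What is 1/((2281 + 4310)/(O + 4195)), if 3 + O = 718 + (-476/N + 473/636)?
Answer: 708822523/951555852 ≈ 0.74491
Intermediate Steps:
O = 103181983/144372 (O = -3 + (718 + (-476/454 + 473/636)) = -3 + (718 + (-476*1/454 + 473*(1/636))) = -3 + (718 + (-238/227 + 473/636)) = -3 + (718 - 43997/144372) = -3 + 103615099/144372 = 103181983/144372 ≈ 714.70)
1/((2281 + 4310)/(O + 4195)) = 1/((2281 + 4310)/(103181983/144372 + 4195)) = 1/(6591/(708822523/144372)) = 1/(6591*(144372/708822523)) = 1/(951555852/708822523) = 708822523/951555852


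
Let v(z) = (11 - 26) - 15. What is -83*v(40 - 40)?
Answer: 2490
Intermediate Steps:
v(z) = -30 (v(z) = -15 - 15 = -30)
-83*v(40 - 40) = -83*(-30) = 2490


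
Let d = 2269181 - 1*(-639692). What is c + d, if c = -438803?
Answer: 2470070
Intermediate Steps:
d = 2908873 (d = 2269181 + 639692 = 2908873)
c + d = -438803 + 2908873 = 2470070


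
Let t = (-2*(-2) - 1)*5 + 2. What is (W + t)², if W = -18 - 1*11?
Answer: 144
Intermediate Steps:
t = 17 (t = (4 - 1)*5 + 2 = 3*5 + 2 = 15 + 2 = 17)
W = -29 (W = -18 - 11 = -29)
(W + t)² = (-29 + 17)² = (-12)² = 144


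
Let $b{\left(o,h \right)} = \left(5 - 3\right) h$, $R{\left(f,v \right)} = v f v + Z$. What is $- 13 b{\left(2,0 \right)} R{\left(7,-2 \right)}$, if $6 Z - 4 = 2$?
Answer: $0$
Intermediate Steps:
$Z = 1$ ($Z = \frac{2}{3} + \frac{1}{6} \cdot 2 = \frac{2}{3} + \frac{1}{3} = 1$)
$R{\left(f,v \right)} = 1 + f v^{2}$ ($R{\left(f,v \right)} = v f v + 1 = f v v + 1 = f v^{2} + 1 = 1 + f v^{2}$)
$b{\left(o,h \right)} = 2 h$
$- 13 b{\left(2,0 \right)} R{\left(7,-2 \right)} = - 13 \cdot 2 \cdot 0 \left(1 + 7 \left(-2\right)^{2}\right) = \left(-13\right) 0 \left(1 + 7 \cdot 4\right) = 0 \left(1 + 28\right) = 0 \cdot 29 = 0$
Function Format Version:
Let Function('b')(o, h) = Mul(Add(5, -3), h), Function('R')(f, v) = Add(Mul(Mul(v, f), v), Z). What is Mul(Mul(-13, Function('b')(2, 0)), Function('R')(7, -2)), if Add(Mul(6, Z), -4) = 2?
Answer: 0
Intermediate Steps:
Z = 1 (Z = Add(Rational(2, 3), Mul(Rational(1, 6), 2)) = Add(Rational(2, 3), Rational(1, 3)) = 1)
Function('R')(f, v) = Add(1, Mul(f, Pow(v, 2))) (Function('R')(f, v) = Add(Mul(Mul(v, f), v), 1) = Add(Mul(Mul(f, v), v), 1) = Add(Mul(f, Pow(v, 2)), 1) = Add(1, Mul(f, Pow(v, 2))))
Function('b')(o, h) = Mul(2, h)
Mul(Mul(-13, Function('b')(2, 0)), Function('R')(7, -2)) = Mul(Mul(-13, Mul(2, 0)), Add(1, Mul(7, Pow(-2, 2)))) = Mul(Mul(-13, 0), Add(1, Mul(7, 4))) = Mul(0, Add(1, 28)) = Mul(0, 29) = 0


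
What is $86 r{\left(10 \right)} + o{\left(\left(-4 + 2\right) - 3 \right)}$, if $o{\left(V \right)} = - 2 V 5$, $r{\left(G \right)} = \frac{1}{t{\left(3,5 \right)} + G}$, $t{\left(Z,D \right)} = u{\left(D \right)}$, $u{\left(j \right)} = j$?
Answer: $\frac{836}{15} \approx 55.733$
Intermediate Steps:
$t{\left(Z,D \right)} = D$
$r{\left(G \right)} = \frac{1}{5 + G}$
$o{\left(V \right)} = - 10 V$
$86 r{\left(10 \right)} + o{\left(\left(-4 + 2\right) - 3 \right)} = \frac{86}{5 + 10} - 10 \left(\left(-4 + 2\right) - 3\right) = \frac{86}{15} - 10 \left(-2 - 3\right) = 86 \cdot \frac{1}{15} - -50 = \frac{86}{15} + 50 = \frac{836}{15}$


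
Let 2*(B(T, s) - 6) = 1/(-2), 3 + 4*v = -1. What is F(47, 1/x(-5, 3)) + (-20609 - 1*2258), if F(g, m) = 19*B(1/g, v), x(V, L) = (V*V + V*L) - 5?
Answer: -91031/4 ≈ -22758.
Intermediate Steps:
v = -1 (v = -3/4 + (1/4)*(-1) = -3/4 - 1/4 = -1)
x(V, L) = -5 + V**2 + L*V (x(V, L) = (V**2 + L*V) - 5 = -5 + V**2 + L*V)
B(T, s) = 23/4 (B(T, s) = 6 + (1/2)/(-2) = 6 + (1/2)*(-1/2) = 6 - 1/4 = 23/4)
F(g, m) = 437/4 (F(g, m) = 19*(23/4) = 437/4)
F(47, 1/x(-5, 3)) + (-20609 - 1*2258) = 437/4 + (-20609 - 1*2258) = 437/4 + (-20609 - 2258) = 437/4 - 22867 = -91031/4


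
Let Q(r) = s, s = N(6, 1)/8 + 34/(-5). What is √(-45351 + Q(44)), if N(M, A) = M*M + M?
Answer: I*√4535255/10 ≈ 212.96*I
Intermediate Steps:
N(M, A) = M + M² (N(M, A) = M² + M = M + M²)
s = -31/20 (s = (6*(1 + 6))/8 + 34/(-5) = (6*7)*(⅛) + 34*(-⅕) = 42*(⅛) - 34/5 = 21/4 - 34/5 = -31/20 ≈ -1.5500)
Q(r) = -31/20
√(-45351 + Q(44)) = √(-45351 - 31/20) = √(-907051/20) = I*√4535255/10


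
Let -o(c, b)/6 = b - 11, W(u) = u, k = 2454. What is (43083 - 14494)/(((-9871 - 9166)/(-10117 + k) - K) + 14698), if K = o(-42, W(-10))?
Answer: 219077507/111684273 ≈ 1.9616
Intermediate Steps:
o(c, b) = 66 - 6*b (o(c, b) = -6*(b - 11) = -6*(-11 + b) = 66 - 6*b)
K = 126 (K = 66 - 6*(-10) = 66 + 60 = 126)
(43083 - 14494)/(((-9871 - 9166)/(-10117 + k) - K) + 14698) = (43083 - 14494)/(((-9871 - 9166)/(-10117 + 2454) - 1*126) + 14698) = 28589/((-19037/(-7663) - 126) + 14698) = 28589/((-19037*(-1/7663) - 126) + 14698) = 28589/((19037/7663 - 126) + 14698) = 28589/(-946501/7663 + 14698) = 28589/(111684273/7663) = 28589*(7663/111684273) = 219077507/111684273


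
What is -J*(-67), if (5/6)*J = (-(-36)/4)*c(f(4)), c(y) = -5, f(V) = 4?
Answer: -3618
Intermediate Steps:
J = -54 (J = 6*(-(-36)/4*(-5))/5 = 6*(-9*(-1)*(-5))/5 = 6*(9*(-5))/5 = (6/5)*(-45) = -54)
-J*(-67) = -1*(-54)*(-67) = 54*(-67) = -3618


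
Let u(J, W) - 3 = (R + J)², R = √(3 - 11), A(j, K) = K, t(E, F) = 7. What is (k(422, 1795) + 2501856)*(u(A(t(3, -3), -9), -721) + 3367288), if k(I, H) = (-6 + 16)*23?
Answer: 8425434321304 - 90075096*I*√2 ≈ 8.4254e+12 - 1.2739e+8*I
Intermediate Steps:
R = 2*I*√2 (R = √(-8) = 2*I*√2 ≈ 2.8284*I)
k(I, H) = 230 (k(I, H) = 10*23 = 230)
u(J, W) = 3 + (J + 2*I*√2)² (u(J, W) = 3 + (2*I*√2 + J)² = 3 + (J + 2*I*√2)²)
(k(422, 1795) + 2501856)*(u(A(t(3, -3), -9), -721) + 3367288) = (230 + 2501856)*((3 + (-9 + 2*I*√2)²) + 3367288) = 2502086*(3367291 + (-9 + 2*I*√2)²) = 8425251669026 + 2502086*(-9 + 2*I*√2)²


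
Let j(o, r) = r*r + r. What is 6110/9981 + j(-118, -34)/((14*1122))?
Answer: 95521/139734 ≈ 0.68359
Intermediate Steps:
j(o, r) = r + r**2 (j(o, r) = r**2 + r = r + r**2)
6110/9981 + j(-118, -34)/((14*1122)) = 6110/9981 + (-34*(1 - 34))/((14*1122)) = 6110*(1/9981) - 34*(-33)/15708 = 6110/9981 + 1122*(1/15708) = 6110/9981 + 1/14 = 95521/139734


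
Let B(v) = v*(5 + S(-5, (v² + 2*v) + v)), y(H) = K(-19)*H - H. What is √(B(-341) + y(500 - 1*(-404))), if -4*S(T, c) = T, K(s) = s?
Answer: I*√80845/2 ≈ 142.17*I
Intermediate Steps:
S(T, c) = -T/4
y(H) = -20*H (y(H) = -19*H - H = -20*H)
B(v) = 25*v/4 (B(v) = v*(5 - ¼*(-5)) = v*(5 + 5/4) = v*(25/4) = 25*v/4)
√(B(-341) + y(500 - 1*(-404))) = √((25/4)*(-341) - 20*(500 - 1*(-404))) = √(-8525/4 - 20*(500 + 404)) = √(-8525/4 - 20*904) = √(-8525/4 - 18080) = √(-80845/4) = I*√80845/2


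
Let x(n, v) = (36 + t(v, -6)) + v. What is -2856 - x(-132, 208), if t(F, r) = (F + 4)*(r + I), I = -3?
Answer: -1192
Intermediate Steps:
t(F, r) = (-3 + r)*(4 + F) (t(F, r) = (F + 4)*(r - 3) = (4 + F)*(-3 + r) = (-3 + r)*(4 + F))
x(n, v) = -8*v (x(n, v) = (36 + (-12 - 3*v + 4*(-6) + v*(-6))) + v = (36 + (-12 - 3*v - 24 - 6*v)) + v = (36 + (-36 - 9*v)) + v = -9*v + v = -8*v)
-2856 - x(-132, 208) = -2856 - (-8)*208 = -2856 - 1*(-1664) = -2856 + 1664 = -1192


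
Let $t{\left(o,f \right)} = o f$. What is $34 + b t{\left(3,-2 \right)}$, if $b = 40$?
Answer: $-206$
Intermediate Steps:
$t{\left(o,f \right)} = f o$
$34 + b t{\left(3,-2 \right)} = 34 + 40 \left(\left(-2\right) 3\right) = 34 + 40 \left(-6\right) = 34 - 240 = -206$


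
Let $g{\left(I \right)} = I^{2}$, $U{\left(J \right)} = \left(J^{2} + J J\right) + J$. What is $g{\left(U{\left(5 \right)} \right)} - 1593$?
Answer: $1432$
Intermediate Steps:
$U{\left(J \right)} = J + 2 J^{2}$ ($U{\left(J \right)} = \left(J^{2} + J^{2}\right) + J = 2 J^{2} + J = J + 2 J^{2}$)
$g{\left(U{\left(5 \right)} \right)} - 1593 = \left(5 \left(1 + 2 \cdot 5\right)\right)^{2} - 1593 = \left(5 \left(1 + 10\right)\right)^{2} - 1593 = \left(5 \cdot 11\right)^{2} - 1593 = 55^{2} - 1593 = 3025 - 1593 = 1432$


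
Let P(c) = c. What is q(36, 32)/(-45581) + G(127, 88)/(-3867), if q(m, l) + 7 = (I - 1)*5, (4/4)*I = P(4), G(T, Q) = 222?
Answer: -3383306/58753909 ≈ -0.057584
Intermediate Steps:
I = 4
q(m, l) = 8 (q(m, l) = -7 + (4 - 1)*5 = -7 + 3*5 = -7 + 15 = 8)
q(36, 32)/(-45581) + G(127, 88)/(-3867) = 8/(-45581) + 222/(-3867) = 8*(-1/45581) + 222*(-1/3867) = -8/45581 - 74/1289 = -3383306/58753909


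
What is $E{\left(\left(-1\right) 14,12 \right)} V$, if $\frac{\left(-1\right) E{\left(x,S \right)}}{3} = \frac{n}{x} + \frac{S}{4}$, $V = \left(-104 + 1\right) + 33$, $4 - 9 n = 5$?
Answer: $\frac{1895}{3} \approx 631.67$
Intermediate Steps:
$n = - \frac{1}{9}$ ($n = \frac{4}{9} - \frac{5}{9} = - \frac{1}{9} \approx -0.11111$)
$V = -70$ ($V = -103 + 33 = -70$)
$E{\left(x,S \right)} = - \frac{3 S}{4} + \frac{1}{3 x}$ ($E{\left(x,S \right)} = - 3 \left(- \frac{1}{9 x} + \frac{S}{4}\right) = - \frac{3 S}{4} + \frac{1}{3 x}$)
$E{\left(\left(-1\right) 14,12 \right)} V = \frac{4 - 108 \left(\left(-1\right) 14\right)}{12 \left(\left(-1\right) 14\right)} \left(-70\right) = \frac{4 - 108 \left(-14\right)}{12 \left(-14\right)} \left(-70\right) = \frac{1}{12} \left(- \frac{1}{14}\right) \left(4 + 1512\right) \left(-70\right) = \frac{1}{12} \left(- \frac{1}{14}\right) 1516 \left(-70\right) = \left(- \frac{379}{42}\right) \left(-70\right) = \frac{1895}{3}$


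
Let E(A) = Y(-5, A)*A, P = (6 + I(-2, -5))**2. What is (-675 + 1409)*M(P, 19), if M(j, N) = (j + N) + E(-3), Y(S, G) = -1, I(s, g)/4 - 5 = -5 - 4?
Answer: 89548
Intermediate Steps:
I(s, g) = -16 (I(s, g) = 20 + 4*(-5 - 4) = 20 + 4*(-9) = 20 - 36 = -16)
P = 100 (P = (6 - 16)**2 = (-10)**2 = 100)
E(A) = -A
M(j, N) = 3 + N + j (M(j, N) = (j + N) - 1*(-3) = (N + j) + 3 = 3 + N + j)
(-675 + 1409)*M(P, 19) = (-675 + 1409)*(3 + 19 + 100) = 734*122 = 89548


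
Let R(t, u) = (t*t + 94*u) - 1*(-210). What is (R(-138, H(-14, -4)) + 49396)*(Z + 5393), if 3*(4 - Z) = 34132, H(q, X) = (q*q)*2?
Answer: -630913206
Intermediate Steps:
H(q, X) = 2*q**2 (H(q, X) = q**2*2 = 2*q**2)
Z = -34120/3 (Z = 4 - 1/3*34132 = 4 - 34132/3 = -34120/3 ≈ -11373.)
R(t, u) = 210 + t**2 + 94*u (R(t, u) = (t**2 + 94*u) + 210 = 210 + t**2 + 94*u)
(R(-138, H(-14, -4)) + 49396)*(Z + 5393) = ((210 + (-138)**2 + 94*(2*(-14)**2)) + 49396)*(-34120/3 + 5393) = ((210 + 19044 + 94*(2*196)) + 49396)*(-17941/3) = ((210 + 19044 + 94*392) + 49396)*(-17941/3) = ((210 + 19044 + 36848) + 49396)*(-17941/3) = (56102 + 49396)*(-17941/3) = 105498*(-17941/3) = -630913206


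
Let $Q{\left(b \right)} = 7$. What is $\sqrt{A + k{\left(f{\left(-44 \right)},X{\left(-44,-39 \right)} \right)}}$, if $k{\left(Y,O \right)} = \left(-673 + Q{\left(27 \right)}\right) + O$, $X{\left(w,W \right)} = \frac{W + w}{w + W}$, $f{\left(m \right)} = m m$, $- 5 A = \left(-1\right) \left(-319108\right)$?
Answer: $\frac{i \sqrt{1612165}}{5} \approx 253.94 i$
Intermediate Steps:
$A = - \frac{319108}{5}$ ($A = - \frac{\left(-1\right) \left(-319108\right)}{5} = \left(- \frac{1}{5}\right) 319108 = - \frac{319108}{5} \approx -63822.0$)
$f{\left(m \right)} = m^{2}$
$X{\left(w,W \right)} = 1$ ($X{\left(w,W \right)} = \frac{W + w}{W + w} = 1$)
$k{\left(Y,O \right)} = -666 + O$ ($k{\left(Y,O \right)} = \left(-673 + 7\right) + O = -666 + O$)
$\sqrt{A + k{\left(f{\left(-44 \right)},X{\left(-44,-39 \right)} \right)}} = \sqrt{- \frac{319108}{5} + \left(-666 + 1\right)} = \sqrt{- \frac{319108}{5} - 665} = \sqrt{- \frac{322433}{5}} = \frac{i \sqrt{1612165}}{5}$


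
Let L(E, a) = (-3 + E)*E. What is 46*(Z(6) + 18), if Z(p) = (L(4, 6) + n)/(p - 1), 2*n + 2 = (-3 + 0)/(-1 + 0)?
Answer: 4347/5 ≈ 869.40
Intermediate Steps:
n = ½ (n = -1 + ((-3 + 0)/(-1 + 0))/2 = -1 + (-3/(-1))/2 = -1 + (-3*(-1))/2 = -1 + (½)*3 = -1 + 3/2 = ½ ≈ 0.50000)
L(E, a) = E*(-3 + E)
Z(p) = 9/(2*(-1 + p)) (Z(p) = (4*(-3 + 4) + ½)/(p - 1) = (4*1 + ½)/(-1 + p) = (4 + ½)/(-1 + p) = 9/(2*(-1 + p)))
46*(Z(6) + 18) = 46*(9/(2*(-1 + 6)) + 18) = 46*((9/2)/5 + 18) = 46*((9/2)*(⅕) + 18) = 46*(9/10 + 18) = 46*(189/10) = 4347/5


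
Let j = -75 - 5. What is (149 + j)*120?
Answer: 8280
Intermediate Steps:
j = -80
(149 + j)*120 = (149 - 80)*120 = 69*120 = 8280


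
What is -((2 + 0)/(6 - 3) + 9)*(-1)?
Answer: 29/3 ≈ 9.6667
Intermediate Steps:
-((2 + 0)/(6 - 3) + 9)*(-1) = -(2/3 + 9)*(-1) = -29*(-1)/3 = -1*(-29/3) = 29/3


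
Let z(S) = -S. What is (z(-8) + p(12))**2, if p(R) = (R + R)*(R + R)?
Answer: 341056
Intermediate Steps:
p(R) = 4*R**2 (p(R) = (2*R)*(2*R) = 4*R**2)
(z(-8) + p(12))**2 = (-1*(-8) + 4*12**2)**2 = (8 + 4*144)**2 = (8 + 576)**2 = 584**2 = 341056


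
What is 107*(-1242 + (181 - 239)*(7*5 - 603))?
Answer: 3392114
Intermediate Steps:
107*(-1242 + (181 - 239)*(7*5 - 603)) = 107*(-1242 - 58*(35 - 603)) = 107*(-1242 - 58*(-568)) = 107*(-1242 + 32944) = 107*31702 = 3392114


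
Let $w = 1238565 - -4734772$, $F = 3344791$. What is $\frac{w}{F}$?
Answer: $\frac{5973337}{3344791} \approx 1.7859$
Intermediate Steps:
$w = 5973337$ ($w = 1238565 + 4734772 = 5973337$)
$\frac{w}{F} = \frac{5973337}{3344791}$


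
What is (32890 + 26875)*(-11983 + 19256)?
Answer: 434670845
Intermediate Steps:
(32890 + 26875)*(-11983 + 19256) = 59765*7273 = 434670845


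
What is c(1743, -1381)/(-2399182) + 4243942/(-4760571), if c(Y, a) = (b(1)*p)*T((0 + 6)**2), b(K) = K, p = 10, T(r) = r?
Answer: -5091851530502/5710738126461 ≈ -0.89163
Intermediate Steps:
c(Y, a) = 360 (c(Y, a) = (1*10)*(0 + 6)**2 = 10*6**2 = 10*36 = 360)
c(1743, -1381)/(-2399182) + 4243942/(-4760571) = 360/(-2399182) + 4243942/(-4760571) = 360*(-1/2399182) + 4243942*(-1/4760571) = -180/1199591 - 4243942/4760571 = -5091851530502/5710738126461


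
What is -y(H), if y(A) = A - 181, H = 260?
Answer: -79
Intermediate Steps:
y(A) = -181 + A
-y(H) = -(-181 + 260) = -1*79 = -79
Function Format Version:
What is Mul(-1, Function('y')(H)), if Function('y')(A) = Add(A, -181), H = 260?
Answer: -79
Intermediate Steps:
Function('y')(A) = Add(-181, A)
Mul(-1, Function('y')(H)) = Mul(-1, Add(-181, 260)) = Mul(-1, 79) = -79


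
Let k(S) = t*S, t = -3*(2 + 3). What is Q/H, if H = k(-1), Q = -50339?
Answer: -50339/15 ≈ -3355.9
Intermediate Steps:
t = -15 (t = -3*5 = -15)
k(S) = -15*S
H = 15 (H = -15*(-1) = 15)
Q/H = -50339/15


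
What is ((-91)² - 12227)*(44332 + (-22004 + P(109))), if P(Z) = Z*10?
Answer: -92407428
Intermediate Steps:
P(Z) = 10*Z
((-91)² - 12227)*(44332 + (-22004 + P(109))) = ((-91)² - 12227)*(44332 + (-22004 + 10*109)) = (8281 - 12227)*(44332 + (-22004 + 1090)) = -3946*(44332 - 20914) = -3946*23418 = -92407428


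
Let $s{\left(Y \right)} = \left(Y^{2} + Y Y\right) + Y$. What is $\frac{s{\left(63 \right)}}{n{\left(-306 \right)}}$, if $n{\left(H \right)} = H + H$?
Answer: $- \frac{889}{68} \approx -13.074$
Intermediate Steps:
$s{\left(Y \right)} = Y + 2 Y^{2}$ ($s{\left(Y \right)} = \left(Y^{2} + Y^{2}\right) + Y = 2 Y^{2} + Y = Y + 2 Y^{2}$)
$n{\left(H \right)} = 2 H$
$\frac{s{\left(63 \right)}}{n{\left(-306 \right)}} = \frac{63 \left(1 + 2 \cdot 63\right)}{2 \left(-306\right)} = \frac{63 \left(1 + 126\right)}{-612} = 63 \cdot 127 \left(- \frac{1}{612}\right) = 8001 \left(- \frac{1}{612}\right) = - \frac{889}{68}$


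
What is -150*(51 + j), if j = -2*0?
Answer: -7650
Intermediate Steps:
j = 0
-150*(51 + j) = -150*(51 + 0) = -150*51 = -7650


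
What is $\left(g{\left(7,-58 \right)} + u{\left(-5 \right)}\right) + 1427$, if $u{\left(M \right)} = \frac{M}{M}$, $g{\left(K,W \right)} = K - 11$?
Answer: $1424$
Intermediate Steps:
$g{\left(K,W \right)} = -11 + K$ ($g{\left(K,W \right)} = K - 11 = -11 + K$)
$u{\left(M \right)} = 1$
$\left(g{\left(7,-58 \right)} + u{\left(-5 \right)}\right) + 1427 = \left(\left(-11 + 7\right) + 1\right) + 1427 = \left(-4 + 1\right) + 1427 = -3 + 1427 = 1424$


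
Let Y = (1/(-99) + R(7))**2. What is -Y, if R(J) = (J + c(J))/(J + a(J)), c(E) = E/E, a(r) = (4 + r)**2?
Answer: -6889/2509056 ≈ -0.0027457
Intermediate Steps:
c(E) = 1
R(J) = (1 + J)/(J + (4 + J)**2) (R(J) = (J + 1)/(J + (4 + J)**2) = (1 + J)/(J + (4 + J)**2))
Y = 6889/2509056 (Y = (1/(-99) + (1 + 7)/(7 + (4 + 7)**2))**2 = (-1/99 + 8/(7 + 11**2))**2 = (-1/99 + 8/(7 + 121))**2 = (-1/99 + 8/128)**2 = (-1/99 + (1/128)*8)**2 = (-1/99 + 1/16)**2 = (83/1584)**2 = 6889/2509056 ≈ 0.0027457)
-Y = -1*6889/2509056 = -6889/2509056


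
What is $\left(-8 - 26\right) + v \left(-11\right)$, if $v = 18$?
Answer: $-232$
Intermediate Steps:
$\left(-8 - 26\right) + v \left(-11\right) = \left(-8 - 26\right) + 18 \left(-11\right) = \left(-8 - 26\right) - 198 = -34 - 198 = -232$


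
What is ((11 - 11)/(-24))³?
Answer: 0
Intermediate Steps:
((11 - 11)/(-24))³ = (0*(-1/24))³ = 0³ = 0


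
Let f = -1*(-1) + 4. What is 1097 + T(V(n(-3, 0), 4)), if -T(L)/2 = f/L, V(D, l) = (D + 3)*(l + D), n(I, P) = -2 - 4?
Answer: 3286/3 ≈ 1095.3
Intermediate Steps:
n(I, P) = -6
V(D, l) = (3 + D)*(D + l)
f = 5 (f = 1 + 4 = 5)
T(L) = -10/L
1097 + T(V(n(-3, 0), 4)) = 1097 - 10/((-6)**2 + 3*(-6) + 3*4 - 6*4) = 1097 - 10/(36 - 18 + 12 - 24) = 1097 - 10/6 = 1097 - 10*1/6 = 1097 - 5/3 = 3286/3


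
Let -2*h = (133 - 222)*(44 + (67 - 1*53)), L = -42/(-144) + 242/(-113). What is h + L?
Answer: 6994655/2712 ≈ 2579.1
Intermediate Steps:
L = -5017/2712 (L = -42*(-1/144) + 242*(-1/113) = 7/24 - 242/113 = -5017/2712 ≈ -1.8499)
h = 2581 (h = -(133 - 222)*(44 + (67 - 1*53))/2 = -(-89)*(44 + (67 - 53))/2 = -(-89)*(44 + 14)/2 = -(-89)*58/2 = -1/2*(-5162) = 2581)
h + L = 2581 - 5017/2712 = 6994655/2712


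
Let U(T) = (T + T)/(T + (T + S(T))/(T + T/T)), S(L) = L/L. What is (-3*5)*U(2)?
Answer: -20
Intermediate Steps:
S(L) = 1
U(T) = 2*T/(1 + T) (U(T) = (T + T)/(T + (T + 1)/(T + T/T)) = (2*T)/(T + (1 + T)/(T + 1)) = (2*T)/(T + (1 + T)/(1 + T)) = (2*T)/(T + 1) = (2*T)/(1 + T) = 2*T/(1 + T))
(-3*5)*U(2) = (-3*5)*(2*2/(1 + 2)) = -30*2/3 = -15*4/3 = -20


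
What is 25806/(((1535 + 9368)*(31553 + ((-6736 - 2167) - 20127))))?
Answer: 8602/9169423 ≈ 0.00093812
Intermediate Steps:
25806/(((1535 + 9368)*(31553 + ((-6736 - 2167) - 20127)))) = 25806/((10903*(31553 + (-8903 - 20127)))) = 25806/((10903*(31553 - 29030))) = 25806/((10903*2523)) = 25806/27508269 = 25806*(1/27508269) = 8602/9169423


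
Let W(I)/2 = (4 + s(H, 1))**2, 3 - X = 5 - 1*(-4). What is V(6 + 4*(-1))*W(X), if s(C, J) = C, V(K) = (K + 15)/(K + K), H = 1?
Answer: 425/2 ≈ 212.50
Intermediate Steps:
X = -6 (X = 3 - (5 - 1*(-4)) = 3 - (5 + 4) = 3 - 1*9 = 3 - 9 = -6)
V(K) = (15 + K)/(2*K) (V(K) = (15 + K)/((2*K)) = (15 + K)*(1/(2*K)) = (15 + K)/(2*K))
W(I) = 50 (W(I) = 2*(4 + 1)**2 = 2*5**2 = 2*25 = 50)
V(6 + 4*(-1))*W(X) = ((15 + (6 + 4*(-1)))/(2*(6 + 4*(-1))))*50 = ((15 + (6 - 4))/(2*(6 - 4)))*50 = ((1/2)*(15 + 2)/2)*50 = ((1/2)*(1/2)*17)*50 = (17/4)*50 = 425/2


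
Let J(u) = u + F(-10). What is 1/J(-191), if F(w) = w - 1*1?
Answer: -1/202 ≈ -0.0049505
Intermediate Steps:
F(w) = -1 + w (F(w) = w - 1 = -1 + w)
J(u) = -11 + u (J(u) = u + (-1 - 10) = u - 11 = -11 + u)
1/J(-191) = 1/(-11 - 191) = 1/(-202) = -1/202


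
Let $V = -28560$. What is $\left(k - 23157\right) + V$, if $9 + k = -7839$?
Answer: $-59565$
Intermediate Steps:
$k = -7848$ ($k = -9 - 7839 = -7848$)
$\left(k - 23157\right) + V = \left(-7848 - 23157\right) - 28560 = -31005 - 28560 = -59565$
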